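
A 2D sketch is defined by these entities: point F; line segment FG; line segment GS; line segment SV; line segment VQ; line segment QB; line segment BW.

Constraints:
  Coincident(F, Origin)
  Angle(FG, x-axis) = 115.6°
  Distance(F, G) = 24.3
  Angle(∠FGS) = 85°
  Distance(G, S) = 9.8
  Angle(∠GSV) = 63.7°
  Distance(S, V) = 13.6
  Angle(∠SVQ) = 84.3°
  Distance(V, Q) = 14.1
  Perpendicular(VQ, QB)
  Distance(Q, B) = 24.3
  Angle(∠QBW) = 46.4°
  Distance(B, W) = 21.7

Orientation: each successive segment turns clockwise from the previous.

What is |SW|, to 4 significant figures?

5.139

The perpendicularity gives QB at right angles to VQ, so QB runs at 78.60°; with |QB| = 24.3, B = (-11.70, 38.44). ∠QBW = 46.4° gives BW at -55.00° from the x-axis; with |BW| = 21.7, W = (0.7508, 20.66). Then |SW| = |W − S| = 5.139.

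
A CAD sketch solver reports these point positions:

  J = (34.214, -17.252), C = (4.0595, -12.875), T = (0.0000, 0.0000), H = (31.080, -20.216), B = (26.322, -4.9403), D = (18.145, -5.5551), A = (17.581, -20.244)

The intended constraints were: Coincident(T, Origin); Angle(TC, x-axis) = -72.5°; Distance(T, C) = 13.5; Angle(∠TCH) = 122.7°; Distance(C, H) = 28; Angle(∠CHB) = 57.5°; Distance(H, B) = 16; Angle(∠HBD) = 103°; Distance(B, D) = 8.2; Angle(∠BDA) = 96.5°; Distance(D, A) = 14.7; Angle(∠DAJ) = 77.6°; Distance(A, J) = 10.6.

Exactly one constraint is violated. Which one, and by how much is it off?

Distance(A, J) = 10.6 — off by 6.30.

T = (0.00, 0.00) ✓; TC at -72.50° ✓; |TC| = 13.50 ✓; ∠TCH = 122.7° ✓; |CH| = 28.00 ✓; ∠CHB = 57.50° ✓; |HB| = 16.00 ✓; ∠HBD = 103.0° ✓; |BD| = 8.200 ✓; ∠BDA = 96.50° ✓; |DA| = 14.70 ✓; ∠DAJ = 77.60° ✓; |AJ| = 16.90 ✗.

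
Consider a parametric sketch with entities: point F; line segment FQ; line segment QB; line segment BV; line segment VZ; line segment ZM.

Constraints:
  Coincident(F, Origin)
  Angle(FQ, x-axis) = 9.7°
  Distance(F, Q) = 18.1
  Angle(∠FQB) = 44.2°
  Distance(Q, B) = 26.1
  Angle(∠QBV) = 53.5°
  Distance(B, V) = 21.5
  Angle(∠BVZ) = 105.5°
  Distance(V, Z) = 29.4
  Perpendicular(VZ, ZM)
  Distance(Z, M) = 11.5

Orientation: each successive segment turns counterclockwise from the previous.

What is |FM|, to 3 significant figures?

28.4

F is at the origin; FQ runs at 9.7° with length 18.1, so Q = (17.8, 3.05). ∠FQB = 44.2° gives QB at 146° from the x-axis; with |QB| = 26.1, B = (-3.67, 17.8). ∠QBV = 53.5° gives BV at -88.0° from the x-axis; with |BV| = 21.5, V = (-2.92, -3.65). ∠BVZ = 105.5° gives VZ at -13.5° from the x-axis; with |VZ| = 29.4, Z = (25.7, -10.5). The perpendicularity gives ZM at right angles to VZ, so ZM runs at 76.5°; with |ZM| = 11.5, M = (28.4, 0.665). Then |FM| = |M − F| = 28.4.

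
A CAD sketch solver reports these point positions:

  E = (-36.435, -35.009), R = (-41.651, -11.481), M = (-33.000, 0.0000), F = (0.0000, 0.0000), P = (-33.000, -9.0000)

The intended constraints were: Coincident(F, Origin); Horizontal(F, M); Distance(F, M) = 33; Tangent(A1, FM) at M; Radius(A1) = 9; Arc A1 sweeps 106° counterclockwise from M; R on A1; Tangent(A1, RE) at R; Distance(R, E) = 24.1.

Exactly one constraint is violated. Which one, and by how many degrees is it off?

Tangent(A1, RE) at R — off by 3.50°.

F = (0.00, 0.00) ✓; F.y = 0.00, M.y = 0.00 ✓; |FM| = 33.00 ✓; ∠(PM, MF) = 90.00° ✓; |PM| = 9.000 ✓; bearing(P→R) − bearing(P→M) = 106.0° ✓; |PR| = 9.000 ✓; ∠(PR, RE) = 93.50° ✗; |RE| = 24.10 ✓.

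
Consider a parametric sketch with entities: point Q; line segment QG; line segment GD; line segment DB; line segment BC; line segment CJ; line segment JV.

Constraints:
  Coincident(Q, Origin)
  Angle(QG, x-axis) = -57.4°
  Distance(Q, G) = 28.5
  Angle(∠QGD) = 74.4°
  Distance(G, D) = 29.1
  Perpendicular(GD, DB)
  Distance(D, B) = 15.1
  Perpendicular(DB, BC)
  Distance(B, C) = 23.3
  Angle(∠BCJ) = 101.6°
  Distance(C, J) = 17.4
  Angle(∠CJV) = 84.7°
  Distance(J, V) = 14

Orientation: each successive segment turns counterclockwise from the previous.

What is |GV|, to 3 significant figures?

16.6

Q is at the origin; QG runs at -57.4° with length 28.5, so G = (15.4, -24.0). ∠QGD = 74.4° gives GD at 48.2° from the x-axis; with |GD| = 29.1, D = (34.8, -2.32). The perpendicularity gives DB at right angles to GD, so DB runs at 138°; with |DB| = 15.1, B = (23.5, 7.75). DB is perpendicular to BC, so BC runs at -132°; with |BC| = 23.3, C = (7.96, -9.62). ∠BCJ = 101.6° gives CJ at -53.4° from the x-axis; with |CJ| = 17.4, J = (18.3, -23.6). ∠CJV = 84.7° gives JV at 41.9° from the x-axis; with |JV| = 14.0, V = (28.8, -14.2). Then |GV| = |V − G| = 16.6.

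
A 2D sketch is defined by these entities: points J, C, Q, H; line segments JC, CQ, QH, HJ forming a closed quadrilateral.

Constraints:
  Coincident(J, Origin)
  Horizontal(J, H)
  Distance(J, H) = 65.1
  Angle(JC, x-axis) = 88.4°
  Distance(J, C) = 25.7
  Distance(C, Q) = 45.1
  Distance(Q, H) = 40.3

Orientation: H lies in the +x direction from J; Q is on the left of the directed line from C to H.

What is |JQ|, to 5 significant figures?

56.824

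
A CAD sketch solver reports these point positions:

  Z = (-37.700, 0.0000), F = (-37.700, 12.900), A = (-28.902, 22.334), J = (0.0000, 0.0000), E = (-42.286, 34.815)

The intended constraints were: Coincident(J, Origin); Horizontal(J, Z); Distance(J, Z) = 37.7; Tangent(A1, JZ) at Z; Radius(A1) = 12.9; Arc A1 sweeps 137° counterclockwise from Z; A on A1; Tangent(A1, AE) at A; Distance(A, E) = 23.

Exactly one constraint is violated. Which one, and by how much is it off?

Distance(A, E) = 23 — off by 4.70.

J = (0.00, 0.00) ✓; J.y = 0.00, Z.y = 0.00 ✓; |JZ| = 37.70 ✓; ∠(FZ, ZJ) = 90.00° ✓; |FZ| = 12.90 ✓; bearing(F→A) − bearing(F→Z) = 137.0° ✓; |FA| = 12.90 ✓; ∠(FA, AE) = 90.00° ✓; |AE| = 18.30 ✗.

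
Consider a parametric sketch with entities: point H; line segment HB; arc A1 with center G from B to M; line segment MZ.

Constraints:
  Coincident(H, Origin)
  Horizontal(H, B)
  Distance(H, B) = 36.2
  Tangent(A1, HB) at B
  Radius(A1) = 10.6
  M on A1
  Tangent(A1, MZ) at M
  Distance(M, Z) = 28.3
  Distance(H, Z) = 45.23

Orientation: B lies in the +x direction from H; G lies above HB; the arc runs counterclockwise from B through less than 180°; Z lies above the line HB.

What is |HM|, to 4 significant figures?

47.35

H is at the origin; HB is horizontal with |HB| = 36.2 and B on the +x side, so B = (36.20, 0.000). Tangency of A1 to HB means the radius GB is perpendicular to HB, so G = B + (0, 10.6) = (36.20, 10.60). Since GM ⟂ MZ (tangency), |GZ| = √(10.6² + 28.3²) = 30.22 regardless of where M sits on A1. So Z lies on both circle(H, 45.23) and circle(G, 30.22); the above-HB intersection is Z = (24.08, 38.28). M is the foot of the tangent from Z: M = (43.80, 17.99).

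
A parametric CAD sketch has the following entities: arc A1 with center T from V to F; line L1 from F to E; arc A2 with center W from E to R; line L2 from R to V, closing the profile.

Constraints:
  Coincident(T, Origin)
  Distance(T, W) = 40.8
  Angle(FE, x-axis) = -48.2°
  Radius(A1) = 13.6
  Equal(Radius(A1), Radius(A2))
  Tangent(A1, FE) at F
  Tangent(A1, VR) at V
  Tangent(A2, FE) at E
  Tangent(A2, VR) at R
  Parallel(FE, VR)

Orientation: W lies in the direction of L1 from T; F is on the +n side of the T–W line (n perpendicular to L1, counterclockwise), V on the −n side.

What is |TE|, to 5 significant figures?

43.007

The slot axis is L1's direction at -48.2°, so u = (cos -48.2°, sin -48.2°) = (0.66653, -0.74548) and n = (−sin -48.2°, cos -48.2°) = (0.74548, 0.66653). T is at the origin and W lies 40.8 along u from T, so W = 40.8·u = (27.195, -30.415). Tangency of A1 to both parallel lines with radius 13.6 puts F and V at T ± 13.6·n: F = (10.138, 9.0648), V = (-10.138, -9.0648). Equal radii place E and R the same way about W: E = W + 13.6·n = (37.333, -21.351), R = W − 13.6·n = (17.056, -39.480). Then |TE| = |E − T| = 43.007.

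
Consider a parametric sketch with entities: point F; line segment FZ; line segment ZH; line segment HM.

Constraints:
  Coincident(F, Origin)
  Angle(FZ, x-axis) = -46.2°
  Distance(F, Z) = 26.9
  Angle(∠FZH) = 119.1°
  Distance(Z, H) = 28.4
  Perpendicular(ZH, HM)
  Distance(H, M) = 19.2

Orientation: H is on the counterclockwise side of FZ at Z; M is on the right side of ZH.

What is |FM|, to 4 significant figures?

59.54

F is at the origin; FZ runs at -46.2° with length 26.9, so Z = 26.9·(cos -46.2°, sin -46.2°) = (18.62, -19.42). ∠FZH = 119.1°, so ZH runs at -46.2° + (180° − 119.1°) = 14.70° from the x-axis; with |ZH| = 28.4, H = Z + 28.4·(cos 14.70°, sin 14.70°) = (46.09, -12.21). ZH is perpendicular to HM; with |HM| = 19.2 on the right of ZH, M = H + 19.2·(0.2538, -0.9673) = (50.96, -30.78). Then |FM| = |M − F| = 59.54.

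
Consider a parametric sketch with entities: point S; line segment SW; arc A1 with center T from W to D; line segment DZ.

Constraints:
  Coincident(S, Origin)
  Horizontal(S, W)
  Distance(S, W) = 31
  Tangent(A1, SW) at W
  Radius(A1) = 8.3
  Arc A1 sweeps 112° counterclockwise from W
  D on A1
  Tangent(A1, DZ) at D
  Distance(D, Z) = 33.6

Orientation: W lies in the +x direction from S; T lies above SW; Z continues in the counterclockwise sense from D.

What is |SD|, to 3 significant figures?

40.3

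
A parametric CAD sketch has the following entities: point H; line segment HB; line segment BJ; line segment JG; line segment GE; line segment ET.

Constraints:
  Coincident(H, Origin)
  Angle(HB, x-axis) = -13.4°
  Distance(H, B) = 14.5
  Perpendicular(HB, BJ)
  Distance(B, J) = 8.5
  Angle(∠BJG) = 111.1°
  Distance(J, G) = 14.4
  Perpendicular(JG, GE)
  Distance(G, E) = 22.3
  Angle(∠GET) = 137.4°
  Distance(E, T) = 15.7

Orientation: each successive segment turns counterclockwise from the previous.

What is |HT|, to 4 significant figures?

21.76

H is at the origin; HB runs at -13.4° with length 14.5, so B = (14.11, -3.360). HB ⟂ BJ, so BJ runs at 76.60°; with |BJ| = 8.5, J = (16.08, 4.908). ∠BJG = 111.1° gives JG at 145.5° from the x-axis; with |JG| = 14.4, G = (4.208, 13.06). JG is perpendicular to GE, so GE runs at -124.5°; with |GE| = 22.3, E = (-8.423, -5.314). ∠GET = 137.4° gives ET at -81.90° from the x-axis; with |ET| = 15.7, T = (-6.211, -20.86). Then |HT| = |T − H| = 21.76.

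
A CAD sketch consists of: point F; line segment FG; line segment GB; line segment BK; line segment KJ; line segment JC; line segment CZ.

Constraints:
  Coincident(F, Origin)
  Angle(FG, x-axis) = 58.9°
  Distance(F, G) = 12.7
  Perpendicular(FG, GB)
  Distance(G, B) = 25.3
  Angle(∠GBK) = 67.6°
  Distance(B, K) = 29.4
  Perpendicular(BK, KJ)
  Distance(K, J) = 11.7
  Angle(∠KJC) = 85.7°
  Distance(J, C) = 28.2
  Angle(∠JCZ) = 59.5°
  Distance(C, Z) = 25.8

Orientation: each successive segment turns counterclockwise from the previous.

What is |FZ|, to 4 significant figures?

30.63

∠KJC = 85.7° gives JC at 85.60° from the x-axis; with |JC| = 28.2, C = (-5.822, 21.23). ∠JCZ = 59.5° gives CZ at -153.9° from the x-axis; with |CZ| = 25.8, Z = (-28.99, 9.878). Then |FZ| = |Z − F| = 30.63.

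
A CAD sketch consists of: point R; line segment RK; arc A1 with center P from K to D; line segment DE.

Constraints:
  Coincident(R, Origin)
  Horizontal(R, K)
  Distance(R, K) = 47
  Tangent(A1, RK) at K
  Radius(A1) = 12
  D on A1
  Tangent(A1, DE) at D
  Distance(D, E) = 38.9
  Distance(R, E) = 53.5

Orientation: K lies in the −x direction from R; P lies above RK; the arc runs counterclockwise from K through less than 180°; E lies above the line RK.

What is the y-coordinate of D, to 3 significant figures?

9.08

Checks: |RK| = 47.00 ✓; |PD| = 12.00 ✓; ∠(PD, DE) = 90.00° ✓; |DE| = 38.90 ✓; |RE| = 53.50 ✓.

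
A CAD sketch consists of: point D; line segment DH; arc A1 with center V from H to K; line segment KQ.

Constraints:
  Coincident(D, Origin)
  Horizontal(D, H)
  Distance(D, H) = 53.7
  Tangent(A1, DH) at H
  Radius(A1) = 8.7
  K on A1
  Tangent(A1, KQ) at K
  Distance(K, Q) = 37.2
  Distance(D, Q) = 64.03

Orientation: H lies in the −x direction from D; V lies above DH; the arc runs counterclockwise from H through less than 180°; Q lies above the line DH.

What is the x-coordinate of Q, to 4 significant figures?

-44.71

Checks: |VK| = 8.700 ✓; ∠(VK, KQ) = 90.00° ✓; |KQ| = 37.20 ✓; |DQ| = 64.03 ✓.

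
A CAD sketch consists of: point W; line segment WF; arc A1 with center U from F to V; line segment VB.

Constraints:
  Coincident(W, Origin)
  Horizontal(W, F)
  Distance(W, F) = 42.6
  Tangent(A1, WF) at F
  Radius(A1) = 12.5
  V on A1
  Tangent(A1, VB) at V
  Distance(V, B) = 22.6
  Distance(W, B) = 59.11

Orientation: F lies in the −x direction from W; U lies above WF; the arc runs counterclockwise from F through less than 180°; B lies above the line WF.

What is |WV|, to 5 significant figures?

37.772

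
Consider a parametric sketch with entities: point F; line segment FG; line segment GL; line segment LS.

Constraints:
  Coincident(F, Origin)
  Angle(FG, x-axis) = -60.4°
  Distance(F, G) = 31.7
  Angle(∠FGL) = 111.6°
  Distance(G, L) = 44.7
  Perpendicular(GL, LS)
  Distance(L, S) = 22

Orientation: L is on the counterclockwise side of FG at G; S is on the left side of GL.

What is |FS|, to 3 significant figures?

56.9

∠FGL = 111.6°, so GL runs at -60.4° + (180° − 111.6°) = 8.00° from the x-axis; with |GL| = 44.7, L = G + 44.7·(cos 8.00°, sin 8.00°) = (59.9, -21.3). The perpendicularity gives LS at right angles to GL; with |LS| = 22.0 on the left of GL, S = L + 22.0·(-0.139, 0.990) = (56.9, 0.444). Then |FS| = |S − F| = 56.9.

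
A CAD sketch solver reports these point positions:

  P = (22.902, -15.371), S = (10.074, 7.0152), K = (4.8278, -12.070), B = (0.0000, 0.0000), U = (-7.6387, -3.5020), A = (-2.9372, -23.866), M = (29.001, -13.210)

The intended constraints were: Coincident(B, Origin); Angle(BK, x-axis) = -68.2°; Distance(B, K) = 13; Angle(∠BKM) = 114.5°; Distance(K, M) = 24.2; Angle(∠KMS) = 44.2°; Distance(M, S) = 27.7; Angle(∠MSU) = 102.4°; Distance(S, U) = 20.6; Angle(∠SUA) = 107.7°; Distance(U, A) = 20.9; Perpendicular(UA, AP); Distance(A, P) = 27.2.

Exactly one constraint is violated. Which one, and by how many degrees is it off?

Perpendicular(UA, AP) — off by 5.20°.

B = (0.00, 0.00) ✓; BK at -68.20° ✓; |BK| = 13.00 ✓; ∠BKM = 114.5° ✓; |KM| = 24.20 ✓; ∠KMS = 44.20° ✓; |MS| = 27.70 ✓; ∠MSU = 102.4° ✓; |SU| = 20.60 ✓; ∠SUA = 107.7° ✓; |UA| = 20.90 ✓; ∠(UA, AP) = 95.20° ✗; |AP| = 27.20 ✓.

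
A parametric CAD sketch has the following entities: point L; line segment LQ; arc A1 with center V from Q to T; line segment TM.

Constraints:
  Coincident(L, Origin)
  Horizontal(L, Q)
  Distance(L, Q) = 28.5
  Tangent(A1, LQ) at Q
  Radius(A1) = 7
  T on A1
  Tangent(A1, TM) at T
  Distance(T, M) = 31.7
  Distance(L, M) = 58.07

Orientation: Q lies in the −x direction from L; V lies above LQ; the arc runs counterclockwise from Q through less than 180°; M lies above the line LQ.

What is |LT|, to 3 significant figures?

26.8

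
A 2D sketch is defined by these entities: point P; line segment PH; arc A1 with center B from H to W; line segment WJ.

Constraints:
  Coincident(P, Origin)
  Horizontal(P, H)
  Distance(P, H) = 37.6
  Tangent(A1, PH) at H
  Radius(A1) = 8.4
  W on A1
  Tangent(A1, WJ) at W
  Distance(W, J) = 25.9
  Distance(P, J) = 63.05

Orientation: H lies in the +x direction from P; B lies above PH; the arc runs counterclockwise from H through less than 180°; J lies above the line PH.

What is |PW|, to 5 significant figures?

45.400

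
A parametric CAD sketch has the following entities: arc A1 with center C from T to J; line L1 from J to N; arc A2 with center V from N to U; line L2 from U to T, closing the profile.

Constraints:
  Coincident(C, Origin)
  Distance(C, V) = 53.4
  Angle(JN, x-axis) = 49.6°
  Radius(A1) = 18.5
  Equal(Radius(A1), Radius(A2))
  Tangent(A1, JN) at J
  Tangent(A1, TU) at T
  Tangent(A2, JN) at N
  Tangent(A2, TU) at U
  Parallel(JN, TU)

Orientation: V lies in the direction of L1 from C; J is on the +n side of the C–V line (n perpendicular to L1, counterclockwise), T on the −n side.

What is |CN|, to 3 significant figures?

56.5

The slot axis is L1's direction at 49.6°, so u = (cos 49.6°, sin 49.6°) = (0.648, 0.762) and n = (−sin 49.6°, cos 49.6°) = (-0.762, 0.648). C is at the origin and V lies 53.4 along u from C, so V = 53.4·u = (34.6, 40.7). Tangency of A1 to both parallel lines with radius 18.5 puts J and T at C ± 18.5·n: J = (-14.1, 12.0), T = (14.1, -12.0). Equal radii place N and U the same way about V: N = V + 18.5·n = (20.5, 52.7), U = V − 18.5·n = (48.7, 28.7). Then |CN| = |N − C| = 56.5.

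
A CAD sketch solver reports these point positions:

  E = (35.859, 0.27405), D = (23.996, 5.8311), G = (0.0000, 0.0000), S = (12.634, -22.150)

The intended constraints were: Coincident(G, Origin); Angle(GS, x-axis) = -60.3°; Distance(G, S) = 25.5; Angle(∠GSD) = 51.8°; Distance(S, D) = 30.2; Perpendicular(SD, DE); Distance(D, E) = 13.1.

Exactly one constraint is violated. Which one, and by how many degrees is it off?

Perpendicular(SD, DE) — off by 3.00°.

G = (0.00, 0.00) ✓; GS at -60.30° ✓; |GS| = 25.50 ✓; ∠GSD = 51.80° ✓; |SD| = 30.20 ✓; ∠(SD, DE) = 93.00° ✗; |DE| = 13.10 ✓.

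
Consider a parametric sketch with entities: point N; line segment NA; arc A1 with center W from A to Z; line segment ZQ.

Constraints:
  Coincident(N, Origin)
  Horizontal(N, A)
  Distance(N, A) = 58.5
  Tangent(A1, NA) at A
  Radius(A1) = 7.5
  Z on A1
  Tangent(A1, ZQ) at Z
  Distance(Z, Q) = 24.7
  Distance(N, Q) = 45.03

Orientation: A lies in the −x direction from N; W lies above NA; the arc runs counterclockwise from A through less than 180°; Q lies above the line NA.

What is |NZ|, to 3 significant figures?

52.4

Checks: |WZ| = 7.500 ✓; ∠(WZ, ZQ) = 90.00° ✓; |ZQ| = 24.70 ✓; |NQ| = 45.03 ✓.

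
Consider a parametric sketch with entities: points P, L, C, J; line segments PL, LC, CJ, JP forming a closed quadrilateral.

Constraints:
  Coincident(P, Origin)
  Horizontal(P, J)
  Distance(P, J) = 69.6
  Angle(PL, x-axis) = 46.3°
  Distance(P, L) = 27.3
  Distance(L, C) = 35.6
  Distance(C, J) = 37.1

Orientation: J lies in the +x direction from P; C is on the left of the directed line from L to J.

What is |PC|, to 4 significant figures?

61.44

Checks: P = (0.00, 0.00) ✓; |LC| = 35.60 ✓; |CJ| = 37.10 ✓.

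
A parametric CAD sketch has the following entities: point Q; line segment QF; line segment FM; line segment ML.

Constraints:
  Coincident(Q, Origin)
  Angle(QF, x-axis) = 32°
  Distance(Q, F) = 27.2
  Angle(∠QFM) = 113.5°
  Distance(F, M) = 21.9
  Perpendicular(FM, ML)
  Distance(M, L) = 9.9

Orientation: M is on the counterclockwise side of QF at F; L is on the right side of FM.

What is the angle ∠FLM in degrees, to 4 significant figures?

65.67°

∠QFM = 113.5°, so FM runs at 32.0° + (180° − 113.5°) = 98.50° from the x-axis; with |FM| = 21.9, M = F + 21.9·(cos 98.50°, sin 98.50°) = (19.83, 36.07). FM ⟂ ML; with |ML| = 9.9 on the right of FM, L = M + 9.9·(0.9890, 0.1478) = (29.62, 37.54). Then cos ∠FLM = LF·LM / (|LF||LM|), giving 65.67°.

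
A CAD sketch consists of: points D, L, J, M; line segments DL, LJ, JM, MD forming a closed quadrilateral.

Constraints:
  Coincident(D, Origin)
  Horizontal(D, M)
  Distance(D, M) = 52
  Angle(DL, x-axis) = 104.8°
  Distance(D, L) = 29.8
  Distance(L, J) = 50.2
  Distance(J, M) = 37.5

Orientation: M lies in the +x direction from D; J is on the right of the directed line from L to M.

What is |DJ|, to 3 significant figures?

22.8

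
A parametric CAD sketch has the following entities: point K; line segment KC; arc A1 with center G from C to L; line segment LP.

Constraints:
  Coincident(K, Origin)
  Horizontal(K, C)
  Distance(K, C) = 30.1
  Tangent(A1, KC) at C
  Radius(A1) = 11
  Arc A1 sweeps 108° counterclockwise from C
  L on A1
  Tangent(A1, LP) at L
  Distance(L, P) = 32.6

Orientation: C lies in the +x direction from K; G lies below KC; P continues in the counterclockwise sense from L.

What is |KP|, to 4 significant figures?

54.26

K is at the origin; KC is horizontal with |KC| = 30.1 and C on the +x side, so C = (30.10, 0.000). Since A1 is tangent to KC there, GC ⟂ KC, so G = C + (0, -11) = (30.10, -11.00). On A1, C sits at bearing 90° from G; a 108° counterclockwise sweep puts L at bearing 198°, so L = G + 11.0·(cos 198°, sin 198°) = (19.64, -14.40). Tangency of A1 to LP means the radius GL is perpendicular to LP, so LP runs along (−sin 198°, cos 198°); with |LP| = 32.6, P = (29.71, -45.40). Then |KP| = |P − K| = 54.26.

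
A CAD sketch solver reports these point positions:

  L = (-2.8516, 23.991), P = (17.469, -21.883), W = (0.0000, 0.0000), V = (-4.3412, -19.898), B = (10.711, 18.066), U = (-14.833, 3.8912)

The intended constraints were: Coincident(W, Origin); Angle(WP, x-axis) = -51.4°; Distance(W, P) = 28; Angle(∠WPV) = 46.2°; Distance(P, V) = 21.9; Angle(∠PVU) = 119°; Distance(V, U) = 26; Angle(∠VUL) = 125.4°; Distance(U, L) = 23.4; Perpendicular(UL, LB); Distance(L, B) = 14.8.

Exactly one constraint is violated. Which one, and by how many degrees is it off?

Perpendicular(UL, LB) — off by 7.20°.

W = (0.00, 0.00) ✓; WP at -51.40° ✓; |WP| = 28.00 ✓; ∠WPV = 46.20° ✓; |PV| = 21.90 ✓; ∠PVU = 119.0° ✓; |VU| = 26.00 ✓; ∠VUL = 125.4° ✓; |UL| = 23.40 ✓; ∠(UL, LB) = 82.80° ✗; |LB| = 14.80 ✓.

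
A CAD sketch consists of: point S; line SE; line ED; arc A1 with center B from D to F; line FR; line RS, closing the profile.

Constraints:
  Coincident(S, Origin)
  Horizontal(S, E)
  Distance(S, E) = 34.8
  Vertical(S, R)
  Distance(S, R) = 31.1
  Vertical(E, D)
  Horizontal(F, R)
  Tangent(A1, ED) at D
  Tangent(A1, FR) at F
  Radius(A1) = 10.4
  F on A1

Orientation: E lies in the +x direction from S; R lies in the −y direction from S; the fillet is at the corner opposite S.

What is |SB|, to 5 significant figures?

31.998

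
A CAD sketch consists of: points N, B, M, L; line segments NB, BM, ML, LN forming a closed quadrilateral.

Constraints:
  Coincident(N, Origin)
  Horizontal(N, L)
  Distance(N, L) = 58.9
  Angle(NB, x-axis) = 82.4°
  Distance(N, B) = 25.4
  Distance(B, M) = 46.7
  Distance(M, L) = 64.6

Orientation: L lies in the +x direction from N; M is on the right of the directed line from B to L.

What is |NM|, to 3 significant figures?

21.3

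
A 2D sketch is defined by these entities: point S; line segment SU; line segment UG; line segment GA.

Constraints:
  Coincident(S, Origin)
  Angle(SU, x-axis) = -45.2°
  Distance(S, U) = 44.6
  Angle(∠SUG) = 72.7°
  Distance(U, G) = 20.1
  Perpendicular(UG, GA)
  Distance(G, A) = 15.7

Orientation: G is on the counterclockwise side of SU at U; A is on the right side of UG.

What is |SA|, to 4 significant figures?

58.68

S is at the origin; SU runs at -45.2° with length 44.6, so U = 44.6·(cos -45.2°, sin -45.2°) = (31.43, -31.65). ∠SUG = 72.7°, so UG runs at -45.2° + (180° − 72.7°) = 62.10° from the x-axis; with |UG| = 20.1, G = U + 20.1·(cos 62.10°, sin 62.10°) = (40.83, -13.88). UG is perpendicular to GA; with |GA| = 15.7 on the right of UG, A = G + 15.7·(0.8838, -0.4679) = (54.71, -21.23). Then |SA| = |A − S| = 58.68.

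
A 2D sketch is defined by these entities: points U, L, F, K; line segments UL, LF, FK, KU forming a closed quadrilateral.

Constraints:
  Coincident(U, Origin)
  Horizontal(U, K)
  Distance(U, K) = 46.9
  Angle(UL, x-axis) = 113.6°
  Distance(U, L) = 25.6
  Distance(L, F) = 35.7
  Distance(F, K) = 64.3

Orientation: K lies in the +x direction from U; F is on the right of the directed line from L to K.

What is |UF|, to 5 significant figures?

20.095

U is at the origin; UK is horizontal with |UK| = 46.9 and K in +x, so K = (46.9, 0). UL runs at 113.6° with |UL| = 25.6, so L = (-10.249, 23.459). F is determined by |LF| = 35.7 and |FK| = 64.3 together: it lies at the intersection of circle(L, 35.7) and circle(K, 64.3). With |LK| = 61.776, the foot of the radical line on LK is 7.7402 from L and the perpendicular offset is √(35.7² − 7.7402²) = 34.851. Taking the right-of-LK solution: F = (-16.323, -11.721).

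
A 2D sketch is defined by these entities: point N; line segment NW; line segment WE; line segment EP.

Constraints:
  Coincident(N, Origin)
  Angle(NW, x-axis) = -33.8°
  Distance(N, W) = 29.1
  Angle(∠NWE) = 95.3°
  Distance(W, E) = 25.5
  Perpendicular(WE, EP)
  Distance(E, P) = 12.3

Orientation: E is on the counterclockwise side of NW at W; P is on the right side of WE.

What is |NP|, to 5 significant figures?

49.982

∠NWE = 95.3°, so WE runs at -33.8° + (180° − 95.3°) = 50.900° from the x-axis; with |WE| = 25.5, E = W + 25.5·(cos 50.900°, sin 50.900°) = (40.264, 3.6010). WE is perpendicular to EP; with |EP| = 12.3 on the right of WE, P = E + 12.3·(0.77605, -0.63068) = (49.809, -4.1563). Then |NP| = |P − N| = 49.982.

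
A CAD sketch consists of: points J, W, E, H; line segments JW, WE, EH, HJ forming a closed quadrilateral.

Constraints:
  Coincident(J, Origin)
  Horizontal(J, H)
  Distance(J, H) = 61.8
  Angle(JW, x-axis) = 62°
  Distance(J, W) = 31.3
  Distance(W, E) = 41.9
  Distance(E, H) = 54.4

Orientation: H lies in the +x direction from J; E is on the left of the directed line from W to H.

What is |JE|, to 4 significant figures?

71.46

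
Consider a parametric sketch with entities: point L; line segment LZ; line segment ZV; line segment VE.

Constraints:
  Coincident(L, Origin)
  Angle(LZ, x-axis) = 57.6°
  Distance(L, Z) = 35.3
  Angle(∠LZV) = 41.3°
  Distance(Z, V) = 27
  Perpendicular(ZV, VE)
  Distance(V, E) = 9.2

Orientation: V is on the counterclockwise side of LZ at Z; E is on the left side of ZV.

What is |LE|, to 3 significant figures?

14.1

L is at the origin; LZ runs at 57.6° with length 35.3, so Z = 35.3·(cos 57.6°, sin 57.6°) = (18.9, 29.8). ∠LZV = 41.3°, so ZV runs at 57.6° + (180° − 41.3°) = 196° from the x-axis; with |ZV| = 27.0, V = Z + 27.0·(cos 196°, sin 196°) = (-7.00, 22.2). ZV is perpendicular to VE; with |VE| = 9.2 on the left of ZV, E = V + 9.2·(0.281, -0.960) = (-4.42, 13.4). Then |LE| = |E − L| = 14.1.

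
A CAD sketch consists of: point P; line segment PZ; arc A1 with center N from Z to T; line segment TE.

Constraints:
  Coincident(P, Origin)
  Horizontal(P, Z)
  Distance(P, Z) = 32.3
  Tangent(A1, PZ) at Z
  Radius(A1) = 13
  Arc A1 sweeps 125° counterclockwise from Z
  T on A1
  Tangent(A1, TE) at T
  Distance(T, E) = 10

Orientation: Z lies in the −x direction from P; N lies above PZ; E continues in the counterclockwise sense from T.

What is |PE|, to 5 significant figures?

39.633

On A1, Z sits at bearing -90° from N; a 125° counterclockwise sweep puts T at bearing 35°, so T = N + 13.0·(cos 35°, sin 35°) = (-21.651, 20.456). Since A1 is tangent to TE there, NT ⟂ TE, so TE runs along (−sin 35°, cos 35°); with |TE| = 10.0, E = (-27.387, 28.648). Then |PE| = |E − P| = 39.633.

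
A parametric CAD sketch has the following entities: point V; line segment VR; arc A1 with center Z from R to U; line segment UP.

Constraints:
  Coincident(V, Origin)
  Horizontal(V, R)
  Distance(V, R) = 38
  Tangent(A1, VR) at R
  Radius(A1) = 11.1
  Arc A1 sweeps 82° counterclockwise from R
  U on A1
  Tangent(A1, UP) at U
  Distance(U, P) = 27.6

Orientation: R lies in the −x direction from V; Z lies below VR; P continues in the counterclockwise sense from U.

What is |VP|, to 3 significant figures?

64.4

V is at the origin; V and R share the same y with |VR| = 38.0 and R on the −x side, so R = (-38.0, 0.00). A1 meets VR tangentially, so ZR is at right angles to VR, so Z = R + (0, -11.1) = (-38.0, -11.1). On A1, R sits at bearing 90° from Z; an 82° counterclockwise sweep puts U at bearing 172°, so U = Z + 11.1·(cos 172°, sin 172°) = (-49.0, -9.56). The tangent condition forces ZU to be normal to UP, so UP runs along (−sin 172°, cos 172°); with |UP| = 27.6, P = (-52.8, -36.9). Then |VP| = |P − V| = 64.4.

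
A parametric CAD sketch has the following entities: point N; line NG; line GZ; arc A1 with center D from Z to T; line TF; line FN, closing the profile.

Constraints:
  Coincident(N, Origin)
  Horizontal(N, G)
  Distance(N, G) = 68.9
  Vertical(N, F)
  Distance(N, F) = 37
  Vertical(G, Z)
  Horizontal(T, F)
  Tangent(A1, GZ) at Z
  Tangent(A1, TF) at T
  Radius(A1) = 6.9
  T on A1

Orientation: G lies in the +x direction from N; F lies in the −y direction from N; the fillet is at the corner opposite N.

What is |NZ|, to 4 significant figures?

75.19

N is at the origin; NG is horizontal with |NG| = 68.9 and G on the +x side, so G = (68.90, 0.000). NF is vertical with |NF| = 37.0 and F on the −y side, so F = (0.000, -37.00). The virtual corner opposite N is at (68.90, -37.00). The tangent condition forces DZ to be normal to GZ and since A1 is tangent to TF there, DT ⟂ TF, with radius 6.9, so the center D sits 6.9 in from both sides at D = (62.00, -30.10). That places the tangent points at Z = (68.90, -30.10) on GZ and T = (62.00, -37.00) on TF. Then |NZ| = |Z − N| = 75.19.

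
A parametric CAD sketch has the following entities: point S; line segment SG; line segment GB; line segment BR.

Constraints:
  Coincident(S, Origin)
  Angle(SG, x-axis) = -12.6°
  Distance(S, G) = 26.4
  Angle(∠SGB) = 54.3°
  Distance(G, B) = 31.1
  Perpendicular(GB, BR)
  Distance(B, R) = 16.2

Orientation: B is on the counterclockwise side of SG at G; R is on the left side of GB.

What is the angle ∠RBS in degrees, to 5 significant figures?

36.206°

S is at the origin; SG runs at -12.6° with length 26.4, so G = 26.4·(cos -12.6°, sin -12.6°) = (25.764, -5.7590). ∠SGB = 54.3°, so GB runs at -12.6° + (180° − 54.3°) = 113.10° from the x-axis; with |GB| = 31.1, B = G + 31.1·(cos 113.10°, sin 113.10°) = (13.563, 22.847). GB ⟂ BR; with |BR| = 16.2 on the left of GB, R = B + 16.2·(-0.91982, -0.39234) = (-1.3386, 16.492). Then cos ∠RBS = BR·BS / (|BR||BS|), giving 36.206°.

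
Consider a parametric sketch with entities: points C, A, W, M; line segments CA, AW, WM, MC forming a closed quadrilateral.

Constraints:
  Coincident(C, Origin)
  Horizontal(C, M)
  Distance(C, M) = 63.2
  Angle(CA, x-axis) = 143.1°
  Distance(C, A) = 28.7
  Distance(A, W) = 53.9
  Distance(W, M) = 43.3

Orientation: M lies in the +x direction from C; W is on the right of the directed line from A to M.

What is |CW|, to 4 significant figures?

25.29

Checks: |AW| = 53.90 ✓; |WM| = 43.30 ✓.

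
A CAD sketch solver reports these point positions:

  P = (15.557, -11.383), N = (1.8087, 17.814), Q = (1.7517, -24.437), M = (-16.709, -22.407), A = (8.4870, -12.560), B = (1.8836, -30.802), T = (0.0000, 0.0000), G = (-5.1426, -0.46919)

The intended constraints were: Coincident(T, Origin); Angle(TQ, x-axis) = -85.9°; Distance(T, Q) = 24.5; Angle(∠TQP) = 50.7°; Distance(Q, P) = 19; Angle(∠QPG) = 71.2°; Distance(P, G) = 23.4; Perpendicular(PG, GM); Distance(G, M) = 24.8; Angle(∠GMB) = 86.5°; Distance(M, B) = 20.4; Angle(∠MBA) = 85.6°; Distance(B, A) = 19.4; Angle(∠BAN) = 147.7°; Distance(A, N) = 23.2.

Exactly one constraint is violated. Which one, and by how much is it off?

Distance(A, N) = 23.2 — off by 7.90.

T = (0.00, 0.00) ✓; TQ at -85.90° ✓; |TQ| = 24.50 ✓; ∠TQP = 50.70° ✓; |QP| = 19.00 ✓; ∠QPG = 71.20° ✓; |PG| = 23.40 ✓; ∠(PG, GM) = 90.00° ✓; |GM| = 24.80 ✓; ∠GMB = 86.50° ✓; |MB| = 20.40 ✓; ∠MBA = 85.60° ✓; |BA| = 19.40 ✓; ∠BAN = 147.7° ✓; |AN| = 31.10 ✗.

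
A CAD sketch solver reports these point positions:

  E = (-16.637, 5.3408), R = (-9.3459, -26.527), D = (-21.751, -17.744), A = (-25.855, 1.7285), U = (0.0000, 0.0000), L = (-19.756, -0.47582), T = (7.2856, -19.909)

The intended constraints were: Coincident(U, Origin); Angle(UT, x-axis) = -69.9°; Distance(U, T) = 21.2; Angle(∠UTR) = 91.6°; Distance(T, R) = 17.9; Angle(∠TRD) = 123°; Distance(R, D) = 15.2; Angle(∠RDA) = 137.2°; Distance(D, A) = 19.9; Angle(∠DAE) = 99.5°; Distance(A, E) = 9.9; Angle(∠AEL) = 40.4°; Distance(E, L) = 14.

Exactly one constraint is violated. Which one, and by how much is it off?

Distance(E, L) = 14 — off by 7.40.

U = (0.00, 0.00) ✓; UT at -69.90° ✓; |UT| = 21.20 ✓; ∠UTR = 91.60° ✓; |TR| = 17.90 ✓; ∠TRD = 123.0° ✓; |RD| = 15.20 ✓; ∠RDA = 137.2° ✓; |DA| = 19.90 ✓; ∠DAE = 99.50° ✓; |AE| = 9.901 ✓; ∠AEL = 40.40° ✓; |EL| = 6.600 ✗.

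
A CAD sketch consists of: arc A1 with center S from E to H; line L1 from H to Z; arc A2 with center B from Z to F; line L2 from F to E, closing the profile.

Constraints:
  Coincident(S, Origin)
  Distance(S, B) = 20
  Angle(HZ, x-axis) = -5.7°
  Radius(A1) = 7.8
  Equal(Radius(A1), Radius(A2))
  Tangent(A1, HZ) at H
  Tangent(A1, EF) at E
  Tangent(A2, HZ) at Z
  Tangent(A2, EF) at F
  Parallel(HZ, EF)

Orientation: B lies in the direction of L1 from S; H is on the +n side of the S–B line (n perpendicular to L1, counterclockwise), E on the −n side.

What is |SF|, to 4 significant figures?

21.47

Tangency of A1 to both parallel lines with radius 7.8 puts H and E at S ± 7.8·n: H = (0.7747, 7.761), E = (-0.7747, -7.761). Equal radii place Z and F the same way about B: Z = B + 7.8·n = (20.68, 5.775), F = B − 7.8·n = (19.13, -9.748). Then |SF| = |F − S| = 21.47.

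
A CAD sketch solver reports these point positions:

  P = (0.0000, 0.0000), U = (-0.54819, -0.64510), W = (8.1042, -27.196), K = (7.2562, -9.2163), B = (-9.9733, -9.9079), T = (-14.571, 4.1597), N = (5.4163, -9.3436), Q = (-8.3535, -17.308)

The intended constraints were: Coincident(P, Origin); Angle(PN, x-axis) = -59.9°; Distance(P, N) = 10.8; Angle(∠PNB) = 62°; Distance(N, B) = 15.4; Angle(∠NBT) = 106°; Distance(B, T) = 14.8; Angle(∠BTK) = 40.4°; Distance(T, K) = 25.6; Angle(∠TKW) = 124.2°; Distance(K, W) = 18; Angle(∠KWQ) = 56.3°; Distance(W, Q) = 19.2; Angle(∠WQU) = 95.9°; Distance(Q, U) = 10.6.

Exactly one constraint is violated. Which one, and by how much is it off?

Distance(Q, U) = 10.6 — off by 7.80.

P = (0.00, 0.00) ✓; PN at -59.90° ✓; |PN| = 10.80 ✓; ∠PNB = 62.00° ✓; |NB| = 15.40 ✓; ∠NBT = 106.0° ✓; |BT| = 14.80 ✓; ∠BTK = 40.40° ✓; |TK| = 25.60 ✓; ∠TKW = 124.2° ✓; |KW| = 18.00 ✓; ∠KWQ = 56.30° ✓; |WQ| = 19.20 ✓; ∠WQU = 95.90° ✓; |QU| = 18.40 ✗.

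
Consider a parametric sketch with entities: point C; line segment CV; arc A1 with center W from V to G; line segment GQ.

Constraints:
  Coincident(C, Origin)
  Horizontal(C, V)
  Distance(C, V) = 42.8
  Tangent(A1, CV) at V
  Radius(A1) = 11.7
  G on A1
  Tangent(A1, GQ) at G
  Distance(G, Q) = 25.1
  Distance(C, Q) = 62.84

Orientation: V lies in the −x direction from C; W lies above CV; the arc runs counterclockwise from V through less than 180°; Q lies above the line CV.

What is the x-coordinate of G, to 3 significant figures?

-33.7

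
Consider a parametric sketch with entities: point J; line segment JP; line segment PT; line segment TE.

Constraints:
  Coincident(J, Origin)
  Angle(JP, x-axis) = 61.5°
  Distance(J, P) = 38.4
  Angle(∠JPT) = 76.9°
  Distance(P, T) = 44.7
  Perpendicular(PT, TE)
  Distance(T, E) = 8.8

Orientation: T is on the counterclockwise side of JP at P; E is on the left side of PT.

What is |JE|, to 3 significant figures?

46.0

∠JPT = 76.9°, so PT runs at 61.5° + (180° − 76.9°) = 165° from the x-axis; with |PT| = 44.7, T = P + 44.7·(cos 165°, sin 165°) = (-24.8, 45.6). The perpendicularity gives TE at right angles to PT; with |TE| = 8.8 on the left of PT, E = T + 8.8·(-0.266, -0.964) = (-27.1, 37.1). Then |JE| = |E − J| = 46.0.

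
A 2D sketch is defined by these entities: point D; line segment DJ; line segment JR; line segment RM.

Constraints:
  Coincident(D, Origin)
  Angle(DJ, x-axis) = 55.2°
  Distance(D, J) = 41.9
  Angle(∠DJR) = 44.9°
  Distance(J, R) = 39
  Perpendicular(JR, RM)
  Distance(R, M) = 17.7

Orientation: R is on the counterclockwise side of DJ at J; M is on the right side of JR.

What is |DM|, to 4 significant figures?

48.19

D is at the origin; DJ runs at 55.2° with length 41.9, so J = 41.9·(cos 55.2°, sin 55.2°) = (23.91, 34.41). ∠DJR = 44.9°, so JR runs at 55.2° + (180° − 44.9°) = 190.3° from the x-axis; with |JR| = 39.0, R = J + 39.0·(cos 190.3°, sin 190.3°) = (-14.46, 27.43). The perpendicularity gives RM at right angles to JR; with |RM| = 17.7 on the right of JR, M = R + 17.7·(-0.1788, 0.9839) = (-17.62, 44.85). Then |DM| = |M − D| = 48.19.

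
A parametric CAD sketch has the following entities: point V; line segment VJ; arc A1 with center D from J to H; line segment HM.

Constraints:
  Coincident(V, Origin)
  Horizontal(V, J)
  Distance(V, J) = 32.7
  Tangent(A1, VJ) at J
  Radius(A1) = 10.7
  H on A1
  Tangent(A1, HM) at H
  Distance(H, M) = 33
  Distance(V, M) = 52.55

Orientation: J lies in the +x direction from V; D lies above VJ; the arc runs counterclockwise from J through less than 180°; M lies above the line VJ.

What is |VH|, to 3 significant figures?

45.0

Checks: V.y = 0.00, J.y = 0.00 ✓; |DH| = 10.70 ✓; ∠(DH, HM) = 90.00° ✓; |HM| = 33.00 ✓; |VM| = 52.55 ✓.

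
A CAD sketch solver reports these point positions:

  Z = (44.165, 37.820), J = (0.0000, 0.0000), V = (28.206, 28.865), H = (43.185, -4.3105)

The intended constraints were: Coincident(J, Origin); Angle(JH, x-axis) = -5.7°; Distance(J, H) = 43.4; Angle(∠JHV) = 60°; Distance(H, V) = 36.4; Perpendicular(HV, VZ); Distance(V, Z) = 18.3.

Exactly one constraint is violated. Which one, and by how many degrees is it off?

Perpendicular(HV, VZ) — off by 5.00°.

J = (0.00, 0.00) ✓; JH at -5.700° ✓; |JH| = 43.40 ✓; ∠JHV = 60.00° ✓; |HV| = 36.40 ✓; ∠(HV, VZ) = 85.00° ✗; |VZ| = 18.30 ✓.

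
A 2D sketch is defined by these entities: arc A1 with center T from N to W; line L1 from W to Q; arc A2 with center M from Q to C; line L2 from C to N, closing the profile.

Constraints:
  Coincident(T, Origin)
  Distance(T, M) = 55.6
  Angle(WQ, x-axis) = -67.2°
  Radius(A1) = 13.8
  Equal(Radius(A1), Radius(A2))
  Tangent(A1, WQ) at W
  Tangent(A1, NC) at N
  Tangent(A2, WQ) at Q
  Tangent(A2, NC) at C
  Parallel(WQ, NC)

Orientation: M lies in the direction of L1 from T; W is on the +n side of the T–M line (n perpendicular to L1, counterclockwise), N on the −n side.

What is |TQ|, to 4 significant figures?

57.29

Tangency of A1 to both parallel lines with radius 13.8 puts W and N at T ± 13.8·n: W = (12.72, 5.348), N = (-12.72, -5.348). Equal radii place Q and C the same way about M: Q = M + 13.8·n = (34.27, -45.91), C = M − 13.8·n = (8.824, -56.60). Then |TQ| = |Q − T| = 57.29.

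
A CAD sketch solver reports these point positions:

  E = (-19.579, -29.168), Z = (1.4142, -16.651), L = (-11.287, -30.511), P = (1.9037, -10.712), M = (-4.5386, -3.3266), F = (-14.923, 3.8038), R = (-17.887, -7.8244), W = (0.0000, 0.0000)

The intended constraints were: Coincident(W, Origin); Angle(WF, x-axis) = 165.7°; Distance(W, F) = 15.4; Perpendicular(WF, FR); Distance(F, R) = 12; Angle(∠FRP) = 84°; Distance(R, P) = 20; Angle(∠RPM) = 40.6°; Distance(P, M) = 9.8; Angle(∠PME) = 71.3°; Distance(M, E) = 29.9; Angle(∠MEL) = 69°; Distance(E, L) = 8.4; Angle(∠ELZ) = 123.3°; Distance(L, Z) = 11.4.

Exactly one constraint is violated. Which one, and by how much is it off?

Distance(L, Z) = 11.4 — off by 7.40.

W = (0.00, 0.00) ✓; WF at 165.7° ✓; |WF| = 15.40 ✓; ∠(WF, FR) = 90.00° ✓; |FR| = 12.00 ✓; ∠FRP = 84.00° ✓; |RP| = 20.00 ✓; ∠RPM = 40.60° ✓; |PM| = 9.800 ✓; ∠PME = 71.30° ✓; |ME| = 29.90 ✓; ∠MEL = 69.00° ✓; |EL| = 8.400 ✓; ∠ELZ = 123.3° ✓; |LZ| = 18.80 ✗.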